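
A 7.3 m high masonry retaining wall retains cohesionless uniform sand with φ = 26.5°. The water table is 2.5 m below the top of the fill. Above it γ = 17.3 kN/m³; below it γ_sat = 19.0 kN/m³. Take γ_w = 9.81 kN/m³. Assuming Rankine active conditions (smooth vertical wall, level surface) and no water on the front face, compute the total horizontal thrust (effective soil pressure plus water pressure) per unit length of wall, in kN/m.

K_a = tan²(45° − φ/2) = 0.3829.
γ' = 19.0 − 9.81 = 9.190 kN/m³. Depth below WT = 4.8 m.
σ'_h at WT = K_a γ d_w = 16.56 kPa; at base = 16.56 + K_a γ' × 4.8 = 33.45 kPa.
P₁ (0–2.5 m) = ½×16.56×2.5 = 20.70. P₂ (2.5–7.3 m) = ½(16.56+33.45)×4.8 = 120.0.
P_w = ½ γ_w h₂² = 0.5×9.81×4.8² = 113.0. Total = 20.70+120.0+113.0 = 253.8 kN/m.

254 kN/m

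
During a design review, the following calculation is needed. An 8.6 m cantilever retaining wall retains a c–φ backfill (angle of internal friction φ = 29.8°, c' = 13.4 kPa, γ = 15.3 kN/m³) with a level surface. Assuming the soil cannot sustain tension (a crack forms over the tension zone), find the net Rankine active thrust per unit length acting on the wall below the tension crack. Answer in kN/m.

K_a = 0.3360; √K_a = 0.5797.
Tension-crack depth z_c = 2c/(γ√K_a) = 2×13.4/(15.3×0.5797) = 3.022 m.
σ_a at base = K_a γ H − 2c√K_a = 0.3360×15.3×8.6 − 2×13.4×0.5797 = 28.68 kPa.
P_a = ½ × 28.68 × (H − z_c) = 0.5×28.68×5.578 = 79.99 kN/m.

80.0 kN/m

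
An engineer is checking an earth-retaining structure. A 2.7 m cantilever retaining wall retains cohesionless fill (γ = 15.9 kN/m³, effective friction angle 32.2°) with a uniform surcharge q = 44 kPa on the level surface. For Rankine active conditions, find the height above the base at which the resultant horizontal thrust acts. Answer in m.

K_a = 0.3047.
Triangular part P₁ = ½K_aγH² = 17.66 at H/3 = 0.9000 m; rectangular part P₂ = K_a q H = 36.20 at H/2 = 1.350 m.
ȳ = (P₁·0.9000 + P₂·1.350)/(P₁+P₂) = 1.202 m.

1.20 m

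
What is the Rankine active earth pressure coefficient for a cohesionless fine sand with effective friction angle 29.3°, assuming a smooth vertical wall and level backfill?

K_a = tan²(45° − φ/2) = tan²(30.35°) = 0.3428.

0.343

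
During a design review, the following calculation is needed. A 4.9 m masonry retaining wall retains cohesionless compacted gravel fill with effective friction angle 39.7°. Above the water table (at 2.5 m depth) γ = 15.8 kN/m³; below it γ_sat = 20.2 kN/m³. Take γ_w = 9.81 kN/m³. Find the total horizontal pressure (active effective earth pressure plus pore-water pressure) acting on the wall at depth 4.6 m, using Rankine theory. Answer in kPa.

K_a = (1 − sin φ)/(1 + sin φ) = 0.2204.
γ' = 20.2 − 9.81 = 10.39 kN/m³.
Effective vertical stress at 4.6 m: σ'_v = 15.8×2.5 + 10.39×2.10 = 61.32 kPa.
σ'_h = K_a σ'_v = 0.2204 × 61.32 = 13.52 kPa; u = γ_w × 2.10 = 20.60 kPa.
Total σ_h = 13.52 + 20.60 = 34.12 kPa.

34.1 kPa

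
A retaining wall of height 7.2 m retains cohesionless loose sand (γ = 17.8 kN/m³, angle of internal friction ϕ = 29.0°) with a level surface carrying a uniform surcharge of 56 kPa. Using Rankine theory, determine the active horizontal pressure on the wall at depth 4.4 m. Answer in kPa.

K_a = (1 − sin φ)/(1 + sin φ) = 0.3470.
σ_v = γz + q = 17.8 × 4.4 + 56 = 134.3 kPa.
σ_h = K_a σ_v = 0.3470 × 134.3 = 46.61 kPa.

46.6 kPa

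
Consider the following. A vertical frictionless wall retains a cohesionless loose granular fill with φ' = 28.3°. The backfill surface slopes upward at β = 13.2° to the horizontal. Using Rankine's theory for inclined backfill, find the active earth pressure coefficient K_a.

K_a = cos β · (cos β − √(cos²β − cos²φ)) / (cos β + √(cos²β − cos²φ)).
cos β = 0.9736, cos φ = 0.8805, √(cos²β − cos²φ) = 0.4155.
K_a = 0.9736 × (0.9736 − 0.4155)/(0.9736 + 0.4155) = 0.3912.

0.391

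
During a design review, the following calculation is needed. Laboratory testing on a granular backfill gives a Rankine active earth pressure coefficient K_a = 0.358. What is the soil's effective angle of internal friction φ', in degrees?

28.2°

K_a = tan²(45° − φ/2) ⇒ 45° − φ/2 = arctan(√0.358) = 30.89°.
φ = 2(45° − 30.89°) = 28.21°.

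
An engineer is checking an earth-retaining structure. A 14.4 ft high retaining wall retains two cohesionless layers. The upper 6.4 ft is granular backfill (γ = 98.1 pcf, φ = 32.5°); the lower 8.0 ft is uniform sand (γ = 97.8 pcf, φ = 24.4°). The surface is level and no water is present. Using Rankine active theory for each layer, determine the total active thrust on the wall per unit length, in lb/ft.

K_a1 = tan²(45°−32.5°/2) = 0.3010; K_a2 = tan²(45°−24.4°/2) = 0.4153.
Layer 1: σ at base = K_a1 γ₁ h₁ = 189.0 psf; P₁ = ½×189.0×6.4 = 604.7.
Layer 2: σ_v at top = γ₁h₁ = 627.8; σ_h top = K_a2×627.8 = 260.8; σ_h base = K_a2×(627.8+97.8×8.0) = 585.7.
P₂ = ½(260.8+585.7)×8.0 = 3386. Total P_a = 604.7+3386 = 3991 lb/ft.

3990 lb/ft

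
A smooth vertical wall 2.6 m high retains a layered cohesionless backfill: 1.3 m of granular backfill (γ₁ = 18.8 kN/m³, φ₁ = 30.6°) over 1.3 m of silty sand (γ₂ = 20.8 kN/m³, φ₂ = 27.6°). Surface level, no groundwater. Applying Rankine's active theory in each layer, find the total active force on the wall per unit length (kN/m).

23.3 kN/m

K_a1 = tan²(45°−30.6°/2) = 0.3253; K_a2 = tan²(45°−27.6°/2) = 0.3668.
Layer 1: σ at base = K_a1 γ₁ h₁ = 7.951 kPa; P₁ = ½×7.951×1.3 = 5.168.
Layer 2: σ_v at top = γ₁h₁ = 24.44; σ_h top = K_a2×24.44 = 8.964; σ_h base = K_a2×(24.44+20.8×1.3) = 18.88.
P₂ = ½(8.964+18.88)×1.3 = 18.10. Total P_a = 5.168+18.10 = 23.27 kN/m.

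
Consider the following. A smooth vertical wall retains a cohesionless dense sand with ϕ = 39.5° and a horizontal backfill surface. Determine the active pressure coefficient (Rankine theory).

K_a = tan²(45° − φ/2) = tan²(25.25°) = 0.2224.

0.222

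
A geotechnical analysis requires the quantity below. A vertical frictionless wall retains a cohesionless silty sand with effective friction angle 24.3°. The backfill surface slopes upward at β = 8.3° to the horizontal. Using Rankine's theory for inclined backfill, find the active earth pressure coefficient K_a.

K_a = cos β · (cos β − √(cos²β − cos²φ)) / (cos β + √(cos²β − cos²φ)).
cos β = 0.9895, cos φ = 0.9114, √(cos²β − cos²φ) = 0.3854.
K_a = 0.9895 × (0.9895 − 0.3854)/(0.9895 + 0.3854) = 0.4348.

0.435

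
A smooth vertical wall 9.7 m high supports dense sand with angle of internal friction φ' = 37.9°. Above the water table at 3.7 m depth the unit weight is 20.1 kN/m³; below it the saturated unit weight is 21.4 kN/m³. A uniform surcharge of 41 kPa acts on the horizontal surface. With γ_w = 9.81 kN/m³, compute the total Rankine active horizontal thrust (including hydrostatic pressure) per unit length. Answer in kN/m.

461 kN/m

K_a = tan²(45° − φ/2) = 0.2389.
γ' = 21.4 − 9.81 = 11.59 kN/m³. h₂ = H − d_w = 6.0 m.
σ'_h: at surface K_a·q = 9.796; at WT K_a(q+γd_w) = 27.57; at base K_a(q+γd_w+γ'h₂) = 44.18 kPa.
P₁ = ½(9.796+27.57)×3.7 = 69.12; P₂ = ½(27.57+44.18)×6.0 = 215.2; P_w = ½γ_w h₂² = 176.6.
Total = 69.12+215.2+176.6 = 460.9 kN/m.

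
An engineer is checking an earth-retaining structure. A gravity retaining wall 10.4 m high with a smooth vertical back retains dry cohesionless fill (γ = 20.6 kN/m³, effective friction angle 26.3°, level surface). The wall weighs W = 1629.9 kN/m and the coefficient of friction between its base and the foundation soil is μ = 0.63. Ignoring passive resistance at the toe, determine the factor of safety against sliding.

K_a = tan²(45° − 26.3°/2) = 0.3859.
P_a = ½K_aγH² = 0.5×0.3859×20.6×10.4² = 429.9 kN/m, acting at H/3 = 3.467 m above the base.
FS_sliding = μW / P_a = 0.63×1629.9 / 429.9 = 2.388.

2.39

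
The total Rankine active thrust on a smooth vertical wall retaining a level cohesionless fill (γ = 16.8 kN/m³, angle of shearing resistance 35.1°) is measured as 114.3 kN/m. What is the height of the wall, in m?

K_a = 0.2698. P_a = ½ K_a γ H² ⇒ H = √(2P_a/(K_a γ)).
H = √(2×114.3/(0.2698×16.8)) = 7.101 m.

7.10 m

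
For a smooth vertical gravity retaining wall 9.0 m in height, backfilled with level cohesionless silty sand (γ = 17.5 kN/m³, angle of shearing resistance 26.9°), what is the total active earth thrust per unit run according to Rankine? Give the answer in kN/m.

K_a = tan²(45° − φ/2) = 0.3770.
P_a = ½ K_a γ H² = 0.5 × 0.3770 × 17.5 × 9.0² = 267.2 kN/m.

267 kN/m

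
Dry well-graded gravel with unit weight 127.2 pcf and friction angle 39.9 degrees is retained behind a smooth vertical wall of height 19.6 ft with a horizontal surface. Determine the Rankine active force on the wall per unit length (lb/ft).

5340 lb/ft

K_a = tan²(45° − φ/2) = 0.2184.
P_a = ½ K_a γ H² = 0.5 × 0.2184 × 127.2 × 19.6² = 5337 lb/ft.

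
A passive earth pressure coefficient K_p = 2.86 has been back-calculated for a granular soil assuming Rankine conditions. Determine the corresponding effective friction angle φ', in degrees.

28.8°

K_p = (1+sin φ)/(1−sin φ) ⇒ sin φ = (K_p − 1)/(K_p + 1) = 0.4819.
φ = arcsin(0.4819) = 28.81°.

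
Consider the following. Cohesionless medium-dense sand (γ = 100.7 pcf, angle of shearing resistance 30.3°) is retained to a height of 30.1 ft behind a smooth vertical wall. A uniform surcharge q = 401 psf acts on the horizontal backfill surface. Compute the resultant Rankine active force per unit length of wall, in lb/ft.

K_a = tan²(45° − φ/2) = 0.3293.
Soil triangle: ½ K_a γ H² = 0.5×0.3293×100.7×30.1² = 15020 lb/ft.
Surcharge rectangle: K_a q H = 0.3293×401×30.1 = 3975 lb/ft.
Total = 15020 + 3975 = 19000 lb/ft.

19000 lb/ft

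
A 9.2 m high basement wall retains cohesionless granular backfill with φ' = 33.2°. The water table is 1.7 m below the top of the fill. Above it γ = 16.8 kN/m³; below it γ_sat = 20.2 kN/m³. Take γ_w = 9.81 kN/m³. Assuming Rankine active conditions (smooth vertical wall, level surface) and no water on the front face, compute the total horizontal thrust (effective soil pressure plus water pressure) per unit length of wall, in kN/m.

431 kN/m

K_a = tan²(45° − φ/2) = 0.2924.
γ' = 20.2 − 9.81 = 10.39 kN/m³. Depth below WT = 7.5 m.
σ'_h at WT = K_a γ d_w = 8.350 kPa; at base = 8.350 + K_a γ' × 7.5 = 31.13 kPa.
P₁ (0–1.7 m) = ½×8.350×1.7 = 7.097. P₂ (1.7–9.2 m) = ½(8.350+31.13)×7.5 = 148.1.
P_w = ½ γ_w h₂² = 0.5×9.81×7.5² = 275.9. Total = 7.097+148.1+275.9 = 431.1 kN/m.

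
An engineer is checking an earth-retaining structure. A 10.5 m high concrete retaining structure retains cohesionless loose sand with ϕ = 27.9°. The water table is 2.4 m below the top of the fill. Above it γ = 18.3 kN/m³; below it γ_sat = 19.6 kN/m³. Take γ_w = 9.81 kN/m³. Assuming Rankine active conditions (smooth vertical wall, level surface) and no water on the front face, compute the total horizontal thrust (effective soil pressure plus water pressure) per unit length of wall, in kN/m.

K_a = tan²(45° − φ/2) = 0.3625.
γ' = 19.6 − 9.81 = 9.790 kN/m³. Depth below WT = 8.1 m.
σ'_h at WT = K_a γ d_w = 15.92 kPa; at base = 15.92 + K_a γ' × 8.1 = 44.66 kPa.
P₁ (0–2.4 m) = ½×15.92×2.4 = 19.10. P₂ (2.4–10.5 m) = ½(15.92+44.66)×8.1 = 245.4.
P_w = ½ γ_w h₂² = 0.5×9.81×8.1² = 321.8. Total = 19.10+245.4+321.8 = 586.3 kN/m.

586 kN/m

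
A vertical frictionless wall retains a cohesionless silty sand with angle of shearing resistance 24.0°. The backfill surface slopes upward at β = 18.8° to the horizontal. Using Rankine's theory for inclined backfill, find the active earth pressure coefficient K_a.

0.553

K_a = cos β · (cos β − √(cos²β − cos²φ)) / (cos β + √(cos²β − cos²φ)).
cos β = 0.9466, cos φ = 0.9135, √(cos²β − cos²φ) = 0.2482.
K_a = 0.9466 × (0.9466 − 0.2482)/(0.9466 + 0.2482) = 0.5534.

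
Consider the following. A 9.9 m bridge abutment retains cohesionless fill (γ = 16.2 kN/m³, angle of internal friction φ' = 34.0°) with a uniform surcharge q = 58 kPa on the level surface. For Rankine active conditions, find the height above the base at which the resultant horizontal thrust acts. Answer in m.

K_a = 0.2827.
Triangular part P₁ = ½K_aγH² = 224.4 at H/3 = 3.300 m; rectangular part P₂ = K_a q H = 162.3 at H/2 = 4.950 m.
ȳ = (P₁·3.300 + P₂·4.950)/(P₁+P₂) = 3.993 m.

3.99 m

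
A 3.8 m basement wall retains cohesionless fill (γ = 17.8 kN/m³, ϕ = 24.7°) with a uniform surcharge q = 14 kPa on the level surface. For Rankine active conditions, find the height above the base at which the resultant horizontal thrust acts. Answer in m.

K_a = 0.4106.
Triangular part P₁ = ½K_aγH² = 52.76 at H/3 = 1.267 m; rectangular part P₂ = K_a q H = 21.84 at H/2 = 1.900 m.
ȳ = (P₁·1.267 + P₂·1.900)/(P₁+P₂) = 1.452 m.

1.45 m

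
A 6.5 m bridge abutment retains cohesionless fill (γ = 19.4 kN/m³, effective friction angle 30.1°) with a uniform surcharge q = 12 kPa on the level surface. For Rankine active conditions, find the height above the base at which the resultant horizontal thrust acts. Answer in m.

K_a = 0.3320.
Triangular part P₁ = ½K_aγH² = 136.1 at H/3 = 2.167 m; rectangular part P₂ = K_a q H = 25.90 at H/2 = 3.250 m.
ȳ = (P₁·2.167 + P₂·3.250)/(P₁+P₂) = 2.340 m.

2.34 m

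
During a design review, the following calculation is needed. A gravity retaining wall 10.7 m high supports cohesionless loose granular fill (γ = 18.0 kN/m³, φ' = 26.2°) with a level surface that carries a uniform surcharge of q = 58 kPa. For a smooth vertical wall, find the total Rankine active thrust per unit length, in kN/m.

640 kN/m

K_a = tan²(45° − φ/2) = 0.3874.
Soil triangle: ½ K_a γ H² = 0.5×0.3874×18.0×10.7² = 399.2 kN/m.
Surcharge rectangle: K_a q H = 0.3874×58×10.7 = 240.4 kN/m.
Total = 399.2 + 240.4 = 639.7 kN/m.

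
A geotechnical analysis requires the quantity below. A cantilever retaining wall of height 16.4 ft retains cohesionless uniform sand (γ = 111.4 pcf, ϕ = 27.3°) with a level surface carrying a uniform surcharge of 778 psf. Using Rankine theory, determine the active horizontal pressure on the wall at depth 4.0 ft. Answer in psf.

454 psf

K_a = (1 − sin φ)/(1 + sin φ) = 0.3711.
σ_v = γz + q = 111.4 × 4.0 + 778 = 1224 psf.
σ_h = K_a σ_v = 0.3711 × 1224 = 454.1 psf.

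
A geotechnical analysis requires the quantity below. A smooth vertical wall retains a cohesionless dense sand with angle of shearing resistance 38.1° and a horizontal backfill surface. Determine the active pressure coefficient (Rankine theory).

0.237

K_a = tan²(45° − φ/2) = tan²(25.95°) = 0.2368.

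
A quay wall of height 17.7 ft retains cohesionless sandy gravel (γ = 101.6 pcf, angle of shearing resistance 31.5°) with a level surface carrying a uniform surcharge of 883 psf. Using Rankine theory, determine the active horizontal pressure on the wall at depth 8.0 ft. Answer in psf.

532 psf

K_a = (1 − sin φ)/(1 + sin φ) = 0.3136.
σ_v = γz + q = 101.6 × 8.0 + 883 = 1696 psf.
σ_h = K_a σ_v = 0.3136 × 1696 = 531.9 psf.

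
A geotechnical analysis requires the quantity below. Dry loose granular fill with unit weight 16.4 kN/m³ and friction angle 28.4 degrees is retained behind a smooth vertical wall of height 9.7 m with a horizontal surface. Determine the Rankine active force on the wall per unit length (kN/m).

K_a = tan²(45° − φ/2) = 0.3554.
P_a = ½ K_a γ H² = 0.5 × 0.3554 × 16.4 × 9.7² = 274.2 kN/m.

274 kN/m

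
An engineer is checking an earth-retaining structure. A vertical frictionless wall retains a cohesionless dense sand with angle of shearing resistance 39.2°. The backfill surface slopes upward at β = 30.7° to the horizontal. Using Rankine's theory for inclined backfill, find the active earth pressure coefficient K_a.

0.340

K_a = cos β · (cos β − √(cos²β − cos²φ)) / (cos β + √(cos²β − cos²φ)).
cos β = 0.8599, cos φ = 0.7749, √(cos²β − cos²φ) = 0.3726.
K_a = 0.8599 × (0.8599 − 0.3726)/(0.8599 + 0.3726) = 0.3400.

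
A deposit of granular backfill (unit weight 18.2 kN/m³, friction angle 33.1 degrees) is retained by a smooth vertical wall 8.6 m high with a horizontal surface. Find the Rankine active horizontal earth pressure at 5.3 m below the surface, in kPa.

K_a = (1 − sin φ)/(1 + sin φ) = 0.2936.
σ_h = K_a γ z = 0.2936 × 18.2 × 5.3 = 28.32 kPa.

28.3 kPa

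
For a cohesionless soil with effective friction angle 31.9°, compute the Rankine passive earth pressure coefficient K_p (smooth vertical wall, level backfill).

3.24

K_p = (1 + sin φ)/(1 − sin φ) = tan²(45° + 31.9°/2) = 3.241.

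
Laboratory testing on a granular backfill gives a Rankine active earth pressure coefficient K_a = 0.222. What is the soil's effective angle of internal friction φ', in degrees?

39.5°

K_a = tan²(45° − φ/2) ⇒ 45° − φ/2 = arctan(√0.222) = 25.23°.
φ = 2(45° − 25.23°) = 39.54°.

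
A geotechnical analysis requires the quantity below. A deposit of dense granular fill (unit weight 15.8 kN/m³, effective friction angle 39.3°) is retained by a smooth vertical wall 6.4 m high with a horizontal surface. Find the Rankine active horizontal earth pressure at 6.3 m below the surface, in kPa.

K_a = (1 − sin φ)/(1 + sin φ) = 0.2245.
σ_h = K_a γ z = 0.2245 × 15.8 × 6.3 = 22.34 kPa.

22.3 kPa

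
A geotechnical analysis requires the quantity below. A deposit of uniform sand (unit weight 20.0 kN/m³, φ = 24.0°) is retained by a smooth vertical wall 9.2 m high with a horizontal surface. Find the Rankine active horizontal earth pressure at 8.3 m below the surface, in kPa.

K_a = (1 − sin φ)/(1 + sin φ) = 0.4217.
σ_h = K_a γ z = 0.4217 × 20.0 × 8.3 = 70.01 kPa.

70.0 kPa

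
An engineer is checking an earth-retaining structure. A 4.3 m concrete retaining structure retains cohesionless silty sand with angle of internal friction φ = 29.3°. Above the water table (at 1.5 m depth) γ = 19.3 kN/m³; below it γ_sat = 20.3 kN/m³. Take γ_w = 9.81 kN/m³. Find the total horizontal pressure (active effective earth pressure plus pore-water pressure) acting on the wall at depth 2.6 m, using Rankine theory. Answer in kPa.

K_a = (1 − sin φ)/(1 + sin φ) = 0.3428.
γ' = 20.3 − 9.81 = 10.49 kN/m³.
Effective vertical stress at 2.6 m: σ'_v = 19.3×1.5 + 10.49×1.10 = 40.49 kPa.
σ'_h = K_a σ'_v = 0.3428 × 40.49 = 13.88 kPa; u = γ_w × 1.10 = 10.79 kPa.
Total σ_h = 13.88 + 10.79 = 24.67 kPa.

24.7 kPa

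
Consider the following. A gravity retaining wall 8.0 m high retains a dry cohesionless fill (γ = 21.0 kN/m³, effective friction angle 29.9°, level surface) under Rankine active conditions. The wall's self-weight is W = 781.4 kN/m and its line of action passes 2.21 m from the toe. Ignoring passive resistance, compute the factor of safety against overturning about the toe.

2.88

K_a = tan²(45° − 29.9°/2) = 0.3347.
P_a = ½K_aγH² = 0.5×0.3347×21.0×8.0² = 224.9 kN/m, acting at H/3 = 2.667 m above the base.
Overturning moment M_o = P_a × H/3 = 224.9 × 2.667 = 599.7.
Resisting moment M_r = W × 2.21 = 781.4 × 2.21 = 1727.
FS_overturning = M_r/M_o = 1727/599.7 = 2.879.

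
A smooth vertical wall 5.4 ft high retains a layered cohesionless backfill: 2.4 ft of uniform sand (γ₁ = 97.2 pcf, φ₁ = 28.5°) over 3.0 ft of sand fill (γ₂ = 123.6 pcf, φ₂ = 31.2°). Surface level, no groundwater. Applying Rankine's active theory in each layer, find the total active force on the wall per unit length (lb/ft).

498 lb/ft

K_a1 = tan²(45°−28.5°/2) = 0.3540; K_a2 = tan²(45°−31.2°/2) = 0.3175.
Layer 1: σ at base = K_a1 γ₁ h₁ = 82.57 psf; P₁ = ½×82.57×2.4 = 99.08.
Layer 2: σ_v at top = γ₁h₁ = 233.3; σ_h top = K_a2×233.3 = 74.07; σ_h base = K_a2×(233.3+123.6×3.0) = 191.8.
P₂ = ½(74.07+191.8)×3.0 = 398.8. Total P_a = 99.08+398.8 = 497.9 lb/ft.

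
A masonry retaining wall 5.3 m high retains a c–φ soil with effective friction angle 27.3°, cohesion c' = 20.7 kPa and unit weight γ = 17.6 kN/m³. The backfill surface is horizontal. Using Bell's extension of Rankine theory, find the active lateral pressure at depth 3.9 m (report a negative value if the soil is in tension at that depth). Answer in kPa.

K_a = (1 − sin φ)/(1 + sin φ) = 0.3711.
σ_a = K_a γ z − 2c√K_a = 0.3711×17.6×3.9 − 2×20.7×0.6092 = 0.2533 kPa.

0.253 kPa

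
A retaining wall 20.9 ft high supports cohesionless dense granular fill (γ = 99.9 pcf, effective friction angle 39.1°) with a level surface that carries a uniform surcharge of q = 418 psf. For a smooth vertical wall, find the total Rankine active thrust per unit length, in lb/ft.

K_a = tan²(45° − φ/2) = 0.2265.
Soil triangle: ½ K_a γ H² = 0.5×0.2265×99.9×20.9² = 4942 lb/ft.
Surcharge rectangle: K_a q H = 0.2265×418×20.9 = 1979 lb/ft.
Total = 4942 + 1979 = 6920 lb/ft.

6920 lb/ft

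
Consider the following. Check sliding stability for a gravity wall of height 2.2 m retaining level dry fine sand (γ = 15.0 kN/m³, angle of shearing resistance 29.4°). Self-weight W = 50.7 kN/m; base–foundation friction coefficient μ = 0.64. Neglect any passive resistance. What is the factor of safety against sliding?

2.62

K_a = tan²(45° − 29.4°/2) = 0.3415.
P_a = ½K_aγH² = 0.5×0.3415×15.0×2.2² = 12.40 kN/m, acting at H/3 = 0.7333 m above the base.
FS_sliding = μW / P_a = 0.64×50.7 / 12.40 = 2.618.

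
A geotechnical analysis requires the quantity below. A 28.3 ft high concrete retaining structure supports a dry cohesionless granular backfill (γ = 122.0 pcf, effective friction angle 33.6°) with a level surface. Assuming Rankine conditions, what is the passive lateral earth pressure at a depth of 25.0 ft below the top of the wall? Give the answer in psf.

10600 psf

K_p = (1 + sin φ)/(1 − sin φ) = 3.478.
σ_h = K_p γ z = 3.478 × 122.0 × 25.0 = 10610 psf.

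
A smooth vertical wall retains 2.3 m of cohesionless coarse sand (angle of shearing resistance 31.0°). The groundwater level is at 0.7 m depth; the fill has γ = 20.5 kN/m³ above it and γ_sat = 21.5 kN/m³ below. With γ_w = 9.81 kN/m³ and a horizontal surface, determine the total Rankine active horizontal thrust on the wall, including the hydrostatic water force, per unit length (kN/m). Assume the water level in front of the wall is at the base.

26.3 kN/m

K_a = tan²(45° − φ/2) = 0.3201.
γ' = 21.5 − 9.81 = 11.69 kN/m³. Depth below WT = 1.6 m.
σ'_h at WT = K_a γ d_w = 4.593 kPa; at base = 4.593 + K_a γ' × 1.6 = 10.58 kPa.
P₁ (0–0.7 m) = ½×4.593×0.7 = 1.608. P₂ (0.7–2.3 m) = ½(4.593+10.58)×1.6 = 12.14.
P_w = ½ γ_w h₂² = 0.5×9.81×1.6² = 12.56. Total = 1.608+12.14+12.56 = 26.30 kN/m.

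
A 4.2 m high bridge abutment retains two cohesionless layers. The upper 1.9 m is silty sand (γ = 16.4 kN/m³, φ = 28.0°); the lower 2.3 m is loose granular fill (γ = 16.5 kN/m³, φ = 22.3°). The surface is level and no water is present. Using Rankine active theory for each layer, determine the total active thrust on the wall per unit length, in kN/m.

62.6 kN/m

K_a1 = tan²(45°−28.0°/2) = 0.3610; K_a2 = tan²(45°−22.3°/2) = 0.4498.
Layer 1: σ at base = K_a1 γ₁ h₁ = 11.25 kPa; P₁ = ½×11.25×1.9 = 10.69.
Layer 2: σ_v at top = γ₁h₁ = 31.16; σ_h top = K_a2×31.16 = 14.02; σ_h base = K_a2×(31.16+16.5×2.3) = 31.09.
P₂ = ½(14.02+31.09)×2.3 = 51.87. Total P_a = 10.69+51.87 = 62.56 kN/m.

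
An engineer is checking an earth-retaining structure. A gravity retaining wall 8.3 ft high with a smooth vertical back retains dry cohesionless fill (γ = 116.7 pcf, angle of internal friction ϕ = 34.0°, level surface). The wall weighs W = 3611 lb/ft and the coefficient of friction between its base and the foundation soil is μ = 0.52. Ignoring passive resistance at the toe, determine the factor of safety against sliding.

1.65

K_a = tan²(45° − 34.0°/2) = 0.2827.
P_a = ½K_aγH² = 0.5×0.2827×116.7×8.3² = 1136 lb/ft, acting at H/3 = 2.767 ft above the base.
FS_sliding = μW / P_a = 0.52×3611 / 1136 = 1.652.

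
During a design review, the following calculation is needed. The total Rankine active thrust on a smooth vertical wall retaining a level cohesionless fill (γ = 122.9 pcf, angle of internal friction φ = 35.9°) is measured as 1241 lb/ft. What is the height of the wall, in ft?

K_a = 0.2607. P_a = ½ K_a γ H² ⇒ H = √(2P_a/(K_a γ)).
H = √(2×1241/(0.2607×122.9)) = 8.801 ft.

8.80 ft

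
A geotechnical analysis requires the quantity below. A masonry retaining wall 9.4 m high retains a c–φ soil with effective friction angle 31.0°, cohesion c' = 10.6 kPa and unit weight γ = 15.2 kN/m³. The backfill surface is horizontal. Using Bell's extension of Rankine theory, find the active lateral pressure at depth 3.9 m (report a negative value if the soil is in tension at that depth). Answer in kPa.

K_a = (1 − sin φ)/(1 + sin φ) = 0.3201.
σ_a = K_a γ z − 2c√K_a = 0.3201×15.2×3.9 − 2×10.6×0.5658 = 6.981 kPa.

6.98 kPa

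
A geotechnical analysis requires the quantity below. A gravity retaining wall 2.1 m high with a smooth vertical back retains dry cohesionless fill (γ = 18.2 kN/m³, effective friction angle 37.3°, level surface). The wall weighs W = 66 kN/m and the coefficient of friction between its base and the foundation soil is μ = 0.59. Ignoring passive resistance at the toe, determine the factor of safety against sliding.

K_a = tan²(45° − 37.3°/2) = 0.2453.
P_a = ½K_aγH² = 0.5×0.2453×18.2×2.1² = 9.846 kN/m, acting at H/3 = 0.7000 m above the base.
FS_sliding = μW / P_a = 0.59×66 / 9.846 = 3.955.

3.96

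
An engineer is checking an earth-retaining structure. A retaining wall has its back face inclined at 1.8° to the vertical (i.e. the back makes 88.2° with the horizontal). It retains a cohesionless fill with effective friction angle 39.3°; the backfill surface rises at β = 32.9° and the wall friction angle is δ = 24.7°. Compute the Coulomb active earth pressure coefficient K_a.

0.380

K_a = sin²(α+φ) / [sin²α · sin(α−δ) · (1 + √{sin(φ+δ)sin(φ−β) / (sin(α−δ)sin(α+β))})²].
With α = 88.2°, φ = 39.3°, δ = 24.7°, β = 32.9°: K_a = 0.3797.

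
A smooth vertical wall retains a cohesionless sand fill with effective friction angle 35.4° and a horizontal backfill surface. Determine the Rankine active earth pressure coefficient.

0.266

K_a = tan²(45° − φ/2) = tan²(27.30°) = 0.2664.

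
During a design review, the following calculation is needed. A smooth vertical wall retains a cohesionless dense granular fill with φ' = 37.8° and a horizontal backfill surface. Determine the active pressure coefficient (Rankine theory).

K_a = (1 − sin φ)/(1 + sin φ) = (1 − sin 37.8°)/(1 + sin 37.8°) = 0.2400.

0.240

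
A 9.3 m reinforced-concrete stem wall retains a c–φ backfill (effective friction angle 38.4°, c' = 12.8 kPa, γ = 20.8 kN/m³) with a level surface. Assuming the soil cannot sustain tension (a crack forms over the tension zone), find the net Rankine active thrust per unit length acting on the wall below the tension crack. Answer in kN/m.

111 kN/m

K_a = 0.2337; √K_a = 0.4834.
Tension-crack depth z_c = 2c/(γ√K_a) = 2×12.8/(20.8×0.4834) = 2.546 m.
σ_a at base = K_a γ H − 2c√K_a = 0.2337×20.8×9.3 − 2×12.8×0.4834 = 32.83 kPa.
P_a = ½ × 32.83 × (H − z_c) = 0.5×32.83×6.754 = 110.9 kN/m.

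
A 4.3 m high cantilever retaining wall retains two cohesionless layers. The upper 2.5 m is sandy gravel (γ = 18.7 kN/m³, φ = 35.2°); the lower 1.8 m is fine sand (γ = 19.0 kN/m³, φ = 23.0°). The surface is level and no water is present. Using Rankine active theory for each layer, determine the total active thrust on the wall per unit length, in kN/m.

K_a1 = tan²(45°−35.2°/2) = 0.2687; K_a2 = tan²(45°−23.0°/2) = 0.4381.
Layer 1: σ at base = K_a1 γ₁ h₁ = 12.56 kPa; P₁ = ½×12.56×2.5 = 15.70.
Layer 2: σ_v at top = γ₁h₁ = 46.75; σ_h top = K_a2×46.75 = 20.48; σ_h base = K_a2×(46.75+19.0×1.8) = 35.46.
P₂ = ½(20.48+35.46)×1.8 = 50.35. Total P_a = 15.70+50.35 = 66.05 kN/m.

66.1 kN/m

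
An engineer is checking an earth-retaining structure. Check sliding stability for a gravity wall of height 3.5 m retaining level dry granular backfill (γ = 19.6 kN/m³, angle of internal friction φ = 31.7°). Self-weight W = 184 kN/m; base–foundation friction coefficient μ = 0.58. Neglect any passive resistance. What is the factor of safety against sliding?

K_a = tan²(45° − 31.7°/2) = 0.3111.
P_a = ½K_aγH² = 0.5×0.3111×19.6×3.5² = 37.34 kN/m, acting at H/3 = 1.167 m above the base.
FS_sliding = μW / P_a = 0.58×184 / 37.34 = 2.858.

2.86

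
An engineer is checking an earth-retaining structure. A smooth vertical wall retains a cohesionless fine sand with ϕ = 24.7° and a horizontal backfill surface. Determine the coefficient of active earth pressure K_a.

K_a = tan²(45° − φ/2) = tan²(32.65°) = 0.4106.

0.411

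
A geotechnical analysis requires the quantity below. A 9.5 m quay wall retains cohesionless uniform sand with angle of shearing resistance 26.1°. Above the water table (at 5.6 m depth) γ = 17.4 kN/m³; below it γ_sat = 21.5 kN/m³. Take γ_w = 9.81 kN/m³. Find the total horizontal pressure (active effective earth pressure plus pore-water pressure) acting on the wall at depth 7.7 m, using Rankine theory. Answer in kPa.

68.0 kPa

K_a = (1 − sin φ)/(1 + sin φ) = 0.3889.
γ' = 21.5 − 9.81 = 11.69 kN/m³.
Effective vertical stress at 7.7 m: σ'_v = 17.4×5.6 + 11.69×2.10 = 122.0 kPa.
σ'_h = K_a σ'_v = 0.3889 × 122.0 = 47.45 kPa; u = γ_w × 2.10 = 20.60 kPa.
Total σ_h = 47.45 + 20.60 = 68.05 kPa.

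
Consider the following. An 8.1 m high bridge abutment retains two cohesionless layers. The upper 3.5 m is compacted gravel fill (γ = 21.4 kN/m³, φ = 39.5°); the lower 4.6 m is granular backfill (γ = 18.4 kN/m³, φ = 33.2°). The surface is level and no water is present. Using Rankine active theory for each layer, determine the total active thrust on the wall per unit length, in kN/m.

187 kN/m

K_a1 = tan²(45°−39.5°/2) = 0.2224; K_a2 = tan²(45°−33.2°/2) = 0.2924.
Layer 1: σ at base = K_a1 γ₁ h₁ = 16.66 kPa; P₁ = ½×16.66×3.5 = 29.16.
Layer 2: σ_v at top = γ₁h₁ = 74.90; σ_h top = K_a2×74.90 = 21.90; σ_h base = K_a2×(74.90+18.4×4.6) = 46.64.
P₂ = ½(21.90+46.64)×4.6 = 157.6. Total P_a = 29.16+157.6 = 186.8 kN/m.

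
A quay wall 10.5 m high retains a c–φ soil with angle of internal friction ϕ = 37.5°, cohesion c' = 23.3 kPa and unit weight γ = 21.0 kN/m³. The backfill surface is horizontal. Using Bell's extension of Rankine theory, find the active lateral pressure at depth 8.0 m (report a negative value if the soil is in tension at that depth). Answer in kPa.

17.9 kPa

K_a = (1 − sin φ)/(1 + sin φ) = 0.2432.
σ_a = K_a γ z − 2c√K_a = 0.2432×21.0×8.0 − 2×23.3×0.4931 = 17.88 kPa.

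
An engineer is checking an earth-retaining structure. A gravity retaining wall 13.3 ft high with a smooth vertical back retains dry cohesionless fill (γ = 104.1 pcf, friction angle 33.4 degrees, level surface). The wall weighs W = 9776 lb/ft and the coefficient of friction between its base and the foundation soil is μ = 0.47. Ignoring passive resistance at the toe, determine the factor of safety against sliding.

1.72

K_a = tan²(45° − 33.4°/2) = 0.2899.
P_a = ½K_aγH² = 0.5×0.2899×104.1×13.3² = 2669 lb/ft, acting at H/3 = 4.433 ft above the base.
FS_sliding = μW / P_a = 0.47×9776 / 2669 = 1.721.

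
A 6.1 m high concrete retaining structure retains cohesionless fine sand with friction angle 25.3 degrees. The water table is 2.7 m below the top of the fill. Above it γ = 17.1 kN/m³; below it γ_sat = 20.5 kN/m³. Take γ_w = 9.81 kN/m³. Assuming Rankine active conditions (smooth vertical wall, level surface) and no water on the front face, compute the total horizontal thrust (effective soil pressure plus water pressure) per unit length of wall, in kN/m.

K_a = tan²(45° − φ/2) = 0.4012.
γ' = 20.5 − 9.81 = 10.69 kN/m³. Depth below WT = 3.4 m.
σ'_h at WT = K_a γ d_w = 18.52 kPa; at base = 18.52 + K_a γ' × 3.4 = 33.10 kPa.
P₁ (0–2.7 m) = ½×18.52×2.7 = 25.01. P₂ (2.7–6.1 m) = ½(18.52+33.10)×3.4 = 87.77.
P_w = ½ γ_w h₂² = 0.5×9.81×3.4² = 56.70. Total = 25.01+87.77+56.70 = 169.5 kN/m.

169 kN/m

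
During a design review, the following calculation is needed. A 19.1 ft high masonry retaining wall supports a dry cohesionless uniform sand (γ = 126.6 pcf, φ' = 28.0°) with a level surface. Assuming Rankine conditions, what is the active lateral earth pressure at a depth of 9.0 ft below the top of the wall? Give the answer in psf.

411 psf

K_a = (1 − sin φ)/(1 + sin φ) = 0.3610.
σ_h = K_a γ z = 0.3610 × 126.6 × 9.0 = 411.4 psf.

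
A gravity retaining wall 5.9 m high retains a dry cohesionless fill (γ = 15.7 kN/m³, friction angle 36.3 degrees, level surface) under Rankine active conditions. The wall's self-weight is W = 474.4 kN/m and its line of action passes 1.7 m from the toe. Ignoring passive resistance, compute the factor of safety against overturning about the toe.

5.86

K_a = tan²(45° − 36.3°/2) = 0.2563.
P_a = ½K_aγH² = 0.5×0.2563×15.7×5.9² = 70.03 kN/m, acting at H/3 = 1.967 m above the base.
Overturning moment M_o = P_a × H/3 = 70.03 × 1.967 = 137.7.
Resisting moment M_r = W × 1.7 = 474.4 × 1.7 = 806.5.
FS_overturning = M_r/M_o = 806.5/137.7 = 5.856.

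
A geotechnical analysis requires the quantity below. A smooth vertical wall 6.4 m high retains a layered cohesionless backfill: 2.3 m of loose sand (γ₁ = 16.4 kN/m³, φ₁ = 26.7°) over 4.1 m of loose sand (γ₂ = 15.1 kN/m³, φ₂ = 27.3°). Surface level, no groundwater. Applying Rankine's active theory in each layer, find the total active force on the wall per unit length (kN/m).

K_a1 = tan²(45°−26.7°/2) = 0.3800; K_a2 = tan²(45°−27.3°/2) = 0.3711.
Layer 1: σ at base = K_a1 γ₁ h₁ = 14.33 kPa; P₁ = ½×14.33×2.3 = 16.48.
Layer 2: σ_v at top = γ₁h₁ = 37.72; σ_h top = K_a2×37.72 = 14.00; σ_h base = K_a2×(37.72+15.1×4.1) = 36.98.
P₂ = ½(14.00+36.98)×4.1 = 104.5. Total P_a = 16.48+104.5 = 121.0 kN/m.

121 kN/m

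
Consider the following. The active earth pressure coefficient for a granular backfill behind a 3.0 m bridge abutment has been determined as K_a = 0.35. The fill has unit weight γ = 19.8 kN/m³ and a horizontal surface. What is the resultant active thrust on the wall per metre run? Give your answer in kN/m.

P = ½ K_a γ H² = 0.5 × 0.35 × 19.8 × 3.0² = 31.18 kN/m.

31.2 kN/m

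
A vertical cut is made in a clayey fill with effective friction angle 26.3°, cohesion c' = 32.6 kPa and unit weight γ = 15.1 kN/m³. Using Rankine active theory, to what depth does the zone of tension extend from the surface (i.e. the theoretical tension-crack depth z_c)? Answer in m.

6.95 m

K_a = tan²(45° − 26.3°/2) = 0.3859; √K_a = 0.6212.
The active pressure is zero where K_a γ z = 2c√K_a, so z_c = 2c/(γ√K_a) = 2×32.6/(15.1×0.6212) = 6.950 m.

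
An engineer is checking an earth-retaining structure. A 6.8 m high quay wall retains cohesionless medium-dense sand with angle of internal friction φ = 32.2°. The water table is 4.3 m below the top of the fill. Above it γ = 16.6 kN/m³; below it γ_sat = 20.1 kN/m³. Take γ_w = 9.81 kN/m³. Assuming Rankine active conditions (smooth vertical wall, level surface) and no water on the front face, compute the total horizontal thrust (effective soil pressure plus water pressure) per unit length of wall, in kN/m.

142 kN/m

K_a = tan²(45° − φ/2) = 0.3047.
γ' = 20.1 − 9.81 = 10.29 kN/m³. Depth below WT = 2.5 m.
σ'_h at WT = K_a γ d_w = 21.75 kPa; at base = 21.75 + K_a γ' × 2.5 = 29.59 kPa.
P₁ (0–4.3 m) = ½×21.75×4.3 = 46.77. P₂ (4.3–6.8 m) = ½(21.75+29.59)×2.5 = 64.18.
P_w = ½ γ_w h₂² = 0.5×9.81×2.5² = 30.66. Total = 46.77+64.18+30.66 = 141.6 kN/m.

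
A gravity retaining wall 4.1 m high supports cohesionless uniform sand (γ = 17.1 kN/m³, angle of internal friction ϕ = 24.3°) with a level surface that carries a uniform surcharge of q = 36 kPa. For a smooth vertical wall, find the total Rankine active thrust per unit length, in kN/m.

K_a = tan²(45° − φ/2) = 0.4169.
Soil triangle: ½ K_a γ H² = 0.5×0.4169×17.1×4.1² = 59.92 kN/m.
Surcharge rectangle: K_a q H = 0.4169×36×4.1 = 61.54 kN/m.
Total = 59.92 + 61.54 = 121.5 kN/m.

121 kN/m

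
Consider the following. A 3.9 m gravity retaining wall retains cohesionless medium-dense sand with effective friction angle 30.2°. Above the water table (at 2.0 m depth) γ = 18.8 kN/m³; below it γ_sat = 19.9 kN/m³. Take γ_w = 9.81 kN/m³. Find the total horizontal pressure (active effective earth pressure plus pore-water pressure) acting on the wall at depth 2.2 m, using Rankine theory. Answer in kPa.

K_a = (1 − sin φ)/(1 + sin φ) = 0.3307.
γ' = 19.9 − 9.81 = 10.09 kN/m³.
Effective vertical stress at 2.2 m: σ'_v = 18.8×2.0 + 10.09×0.200 = 39.62 kPa.
σ'_h = K_a σ'_v = 0.3307 × 39.62 = 13.10 kPa; u = γ_w × 0.200 = 1.962 kPa.
Total σ_h = 13.10 + 1.962 = 15.06 kPa.

15.1 kPa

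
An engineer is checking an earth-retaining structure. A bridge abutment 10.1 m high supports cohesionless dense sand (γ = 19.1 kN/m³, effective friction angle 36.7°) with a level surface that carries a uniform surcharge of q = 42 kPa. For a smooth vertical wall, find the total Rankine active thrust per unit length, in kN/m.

K_a = tan²(45° − φ/2) = 0.2519.
Soil triangle: ½ K_a γ H² = 0.5×0.2519×19.1×10.1² = 245.4 kN/m.
Surcharge rectangle: K_a q H = 0.2519×42×10.1 = 106.8 kN/m.
Total = 245.4 + 106.8 = 352.2 kN/m.

352 kN/m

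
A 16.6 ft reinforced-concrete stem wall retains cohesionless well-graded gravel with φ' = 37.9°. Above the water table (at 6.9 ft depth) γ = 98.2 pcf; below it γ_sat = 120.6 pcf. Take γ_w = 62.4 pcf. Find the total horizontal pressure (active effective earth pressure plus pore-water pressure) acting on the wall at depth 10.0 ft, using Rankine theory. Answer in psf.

K_a = (1 − sin φ)/(1 + sin φ) = 0.2389.
γ' = 120.6 − 62.4 = 58.20 pcf.
Effective vertical stress at 10.0 ft: σ'_v = 98.2×6.9 + 58.20×3.10 = 858.0 psf.
σ'_h = K_a σ'_v = 0.2389 × 858.0 = 205.0 psf; u = γ_w × 3.10 = 193.4 psf.
Total σ_h = 205.0 + 193.4 = 398.4 psf.

398 psf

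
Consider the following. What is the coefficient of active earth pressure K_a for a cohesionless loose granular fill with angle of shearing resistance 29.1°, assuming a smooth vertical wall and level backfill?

K_a = tan²(45° − φ/2) = tan²(30.45°) = 0.3456.

0.346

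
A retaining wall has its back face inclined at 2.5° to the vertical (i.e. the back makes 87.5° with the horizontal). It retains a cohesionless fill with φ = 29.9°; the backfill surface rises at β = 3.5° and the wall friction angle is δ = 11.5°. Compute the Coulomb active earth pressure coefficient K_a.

K_a = sin²(α+φ) / [sin²α · sin(α−δ) · (1 + √{sin(φ+δ)sin(φ−β) / (sin(α−δ)sin(α+β))})²].
With α = 87.5°, φ = 29.9°, δ = 11.5°, β = 3.5°: K_a = 0.3385.

0.339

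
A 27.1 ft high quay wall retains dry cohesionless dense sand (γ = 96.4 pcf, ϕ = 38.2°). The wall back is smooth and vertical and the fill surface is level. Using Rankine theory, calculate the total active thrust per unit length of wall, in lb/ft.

K_a = tan²(45° − φ/2) = 0.2358.
P_a = ½ K_a γ H² = 0.5 × 0.2358 × 96.4 × 27.1² = 8346 lb/ft.

8350 lb/ft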